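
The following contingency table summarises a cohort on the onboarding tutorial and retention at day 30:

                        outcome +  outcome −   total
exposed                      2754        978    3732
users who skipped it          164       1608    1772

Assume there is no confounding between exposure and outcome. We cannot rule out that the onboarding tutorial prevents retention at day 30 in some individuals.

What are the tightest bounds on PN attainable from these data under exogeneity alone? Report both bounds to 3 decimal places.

0.875 ≤ PN ≤ 1.000

p₁ = P(outcome | exposed) = 2754/3732 = 0.73794
p₀ = P(outcome | unexposed) = 164/1772 = 0.092551
Under exogeneity alone the bounds on PN are max{0,(p₁−p₀)/p₁} ≤ PN ≤ min{1,(1−p₀)/p₁}.
  lower = (p₁ − p₀)/p₁ = 0.64539 / 0.73794 ≈ 0.8746
  upper = min{1, (1 − p₀)/p₁} = 0.90745 / 0.73794 ≈ 1.2297 → capped at 1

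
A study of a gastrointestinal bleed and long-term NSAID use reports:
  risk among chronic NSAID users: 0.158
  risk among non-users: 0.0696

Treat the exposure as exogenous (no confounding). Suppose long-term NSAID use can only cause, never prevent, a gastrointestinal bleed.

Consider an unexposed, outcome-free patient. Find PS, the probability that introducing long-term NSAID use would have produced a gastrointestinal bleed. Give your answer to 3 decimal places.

Let p₁ = 0.158, p₀ = 0.0696.
Under exogeneity and monotonicity, PS = (p₁ − p₀) / (1 − p₀).
PS = (0.158 − 0.0696) / (1 − 0.0696) = 0.0884 / 0.9304 ≈ 0.0950

PS ≈ 0.095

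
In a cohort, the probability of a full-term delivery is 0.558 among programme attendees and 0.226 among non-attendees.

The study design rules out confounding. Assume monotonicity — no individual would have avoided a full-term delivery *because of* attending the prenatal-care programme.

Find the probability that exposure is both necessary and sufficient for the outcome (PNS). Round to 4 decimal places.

PNS ≈ 0.3320

Let p₁ = 0.558, p₀ = 0.226.
Under exogeneity and monotonicity, PNS = p₁ − p₀.
PNS = 0.558 − 0.226 = 0.332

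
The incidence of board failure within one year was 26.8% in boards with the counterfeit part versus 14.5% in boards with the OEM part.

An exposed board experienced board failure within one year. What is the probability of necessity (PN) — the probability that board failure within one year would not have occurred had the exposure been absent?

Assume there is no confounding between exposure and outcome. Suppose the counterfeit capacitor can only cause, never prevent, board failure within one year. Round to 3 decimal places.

p₁ = 0.268, p₀ = 0.145.
Under exogeneity and monotonicity, PN = (p₁ − p₀) / p₁.
PN = (0.268 − 0.145) / 0.268 = 0.123 / 0.268 ≈ 0.4590

PN ≈ 0.459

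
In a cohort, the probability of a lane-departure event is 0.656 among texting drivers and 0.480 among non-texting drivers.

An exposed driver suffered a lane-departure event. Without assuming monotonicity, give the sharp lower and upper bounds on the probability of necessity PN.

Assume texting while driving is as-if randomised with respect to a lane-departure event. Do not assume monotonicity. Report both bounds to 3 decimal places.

0.268 ≤ PN ≤ 0.793

Let p₁ = 0.656, p₀ = 0.48.
Under exogeneity alone the bounds on PN are max{0,(p₁−p₀)/p₁} ≤ PN ≤ min{1,(1−p₀)/p₁}.
  lower = (p₁ − p₀)/p₁ = 0.176 / 0.656 ≈ 0.2683
  upper = min{1, (1 − p₀)/p₁} = 0.52 / 0.656 ≈ 0.7927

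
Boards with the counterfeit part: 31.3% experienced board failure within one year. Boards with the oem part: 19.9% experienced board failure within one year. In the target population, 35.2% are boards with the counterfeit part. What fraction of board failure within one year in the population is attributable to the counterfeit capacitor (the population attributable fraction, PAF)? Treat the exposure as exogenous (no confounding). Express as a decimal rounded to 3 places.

PAF ≈ 0.168

p₁ = 0.313, p₀ = 0.199.
Overall risk P(Y=1) = π·p₁ + (1−π)·p₀ = 0.352×0.313 + 0.648×0.199 = 0.23913.
Under exogeneity, PAF = [P(Y=1) − p₀] / P(Y=1).
PAF = (0.23913 − 0.199) / 0.23913 ≈ 0.1678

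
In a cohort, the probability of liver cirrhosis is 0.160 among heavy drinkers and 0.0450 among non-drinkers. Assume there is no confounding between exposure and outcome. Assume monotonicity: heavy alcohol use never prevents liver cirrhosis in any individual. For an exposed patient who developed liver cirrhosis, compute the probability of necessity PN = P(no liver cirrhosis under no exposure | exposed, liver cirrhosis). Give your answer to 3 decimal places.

PN ≈ 0.719

Let p₁ = 0.16, p₀ = 0.045.
Under exogeneity and monotonicity, PN = (p₁ − p₀) / p₁.
PN = (0.16 − 0.045) / 0.16 = 0.115 / 0.16 ≈ 0.7188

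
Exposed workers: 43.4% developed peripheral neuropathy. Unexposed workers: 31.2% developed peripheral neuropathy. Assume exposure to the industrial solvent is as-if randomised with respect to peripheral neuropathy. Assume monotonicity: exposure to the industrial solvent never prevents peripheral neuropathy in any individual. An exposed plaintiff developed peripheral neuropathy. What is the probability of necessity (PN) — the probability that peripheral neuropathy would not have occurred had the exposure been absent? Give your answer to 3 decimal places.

PN ≈ 0.281

p₁ = 0.434, p₀ = 0.312.
Under exogeneity and monotonicity, PN = (p₁ − p₀) / p₁.
PN = (0.434 − 0.312) / 0.434 = 0.122 / 0.434 ≈ 0.2811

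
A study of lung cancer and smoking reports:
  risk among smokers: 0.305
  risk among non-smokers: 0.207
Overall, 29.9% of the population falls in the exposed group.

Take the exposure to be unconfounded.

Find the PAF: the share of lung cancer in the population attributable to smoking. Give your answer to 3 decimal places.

Let p₁ = 0.305, p₀ = 0.207.
Overall risk P(Y=1) = π·p₁ + (1−π)·p₀ = 0.299×0.305 + 0.701×0.207 = 0.2363.
Under exogeneity, PAF = [P(Y=1) − p₀] / P(Y=1).
PAF = (0.2363 − 0.207) / 0.2363 ≈ 0.1240

PAF ≈ 0.124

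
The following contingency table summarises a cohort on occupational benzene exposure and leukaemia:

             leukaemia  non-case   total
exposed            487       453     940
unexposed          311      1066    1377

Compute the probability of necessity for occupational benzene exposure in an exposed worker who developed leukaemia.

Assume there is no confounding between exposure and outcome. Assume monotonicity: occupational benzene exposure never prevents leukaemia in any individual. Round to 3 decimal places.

PN ≈ 0.564

p₁ = P(outcome | exposed) = 487/940 = 0.51809
p₀ = P(outcome | unexposed) = 311/1377 = 0.22585
Under exogeneity and monotonicity, PN = (p₁ − p₀)/p₁.
PN = (0.51809 − 0.22585) / 0.51809 ≈ 0.5641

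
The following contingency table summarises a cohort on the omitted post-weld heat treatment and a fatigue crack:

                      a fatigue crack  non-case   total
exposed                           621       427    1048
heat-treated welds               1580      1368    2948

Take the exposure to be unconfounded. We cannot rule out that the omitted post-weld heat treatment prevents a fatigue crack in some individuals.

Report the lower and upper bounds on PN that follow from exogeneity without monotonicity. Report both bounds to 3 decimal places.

0.096 ≤ PN ≤ 0.783

p₁ = P(outcome | exposed) = 621/1048 = 0.59256
p₀ = P(outcome | unexposed) = 1580/2948 = 0.53596
Under exogeneity alone the bounds on PN are max{0,(p₁−p₀)/p₁} ≤ PN ≤ min{1,(1−p₀)/p₁}.
  lower = (p₁ − p₀)/p₁ = 0.056601 / 0.59256 ≈ 0.0955
  upper = min{1, (1 − p₀)/p₁} = 0.46404 / 0.59256 ≈ 0.7831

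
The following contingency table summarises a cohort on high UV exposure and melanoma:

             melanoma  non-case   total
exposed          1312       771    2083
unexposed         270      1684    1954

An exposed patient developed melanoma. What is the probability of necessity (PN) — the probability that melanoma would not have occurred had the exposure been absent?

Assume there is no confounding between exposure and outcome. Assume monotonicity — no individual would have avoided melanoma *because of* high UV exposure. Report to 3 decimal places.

p₁ = P(outcome | exposed) = 1312/2083 = 0.62986
p₀ = P(outcome | unexposed) = 270/1954 = 0.13818
Under exogeneity and monotonicity, PN = (p₁ − p₀) / p₁.
PN = (0.62986 − 0.13818) / 0.62986 = 0.49168 / 0.62986 ≈ 0.7806

PN ≈ 0.781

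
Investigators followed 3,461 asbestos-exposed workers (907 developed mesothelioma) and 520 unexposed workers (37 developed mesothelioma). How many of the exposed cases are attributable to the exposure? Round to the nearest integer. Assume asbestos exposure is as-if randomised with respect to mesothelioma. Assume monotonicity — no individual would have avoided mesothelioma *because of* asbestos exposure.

p₁ = P(outcome | exposed) = 907/3461 = 0.26206
p₀ = P(outcome | unexposed) = 37/520 = 0.071154
PN = (p₁ − p₀)/p₁ = (0.26206 − 0.071154) / 0.26206 ≈ 0.72849.
Attributable cases ≈ PN × (exposed cases) = 0.72849 × 907 ≈ 660.74.

about 661 cases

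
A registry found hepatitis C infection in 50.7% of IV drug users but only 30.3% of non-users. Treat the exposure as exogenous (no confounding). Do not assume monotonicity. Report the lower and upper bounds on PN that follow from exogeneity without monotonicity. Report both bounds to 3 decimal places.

0.402 ≤ PN ≤ 1.000

p₁ = 0.507, p₀ = 0.303.
Under exogeneity alone the bounds on PN are max{0,(p₁−p₀)/p₁} ≤ PN ≤ min{1,(1−p₀)/p₁}.
  lower = (p₁ − p₀)/p₁ = 0.204 / 0.507 ≈ 0.4024
  upper = min{1, (1 − p₀)/p₁} = 0.697 / 0.507 ≈ 1.3748 → capped at 1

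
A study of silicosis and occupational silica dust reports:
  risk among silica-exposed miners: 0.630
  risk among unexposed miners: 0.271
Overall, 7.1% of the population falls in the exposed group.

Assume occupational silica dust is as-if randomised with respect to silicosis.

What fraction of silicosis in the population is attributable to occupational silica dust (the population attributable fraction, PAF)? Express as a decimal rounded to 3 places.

PAF ≈ 0.086

Let p₁ = 0.63, p₀ = 0.271.
Overall risk P(Y=1) = π·p₁ + (1−π)·p₀ = 0.071×0.63 + 0.929×0.271 = 0.29649.
Under exogeneity, PAF = [P(Y=1) − p₀] / P(Y=1).
PAF = (0.29649 − 0.271) / 0.29649 ≈ 0.0860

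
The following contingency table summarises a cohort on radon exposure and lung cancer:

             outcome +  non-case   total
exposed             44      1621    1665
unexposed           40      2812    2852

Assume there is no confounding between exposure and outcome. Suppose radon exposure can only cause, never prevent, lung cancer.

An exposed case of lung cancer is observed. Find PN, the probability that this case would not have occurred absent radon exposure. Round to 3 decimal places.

p₁ = P(outcome | exposed) = 44/1665 = 0.026426
p₀ = P(outcome | unexposed) = 40/2852 = 0.014025
Under exogeneity and monotonicity, PN = (p₁ − p₀)/p₁.
PN = (0.026426 − 0.014025) / 0.026426 ≈ 0.4693

PN ≈ 0.469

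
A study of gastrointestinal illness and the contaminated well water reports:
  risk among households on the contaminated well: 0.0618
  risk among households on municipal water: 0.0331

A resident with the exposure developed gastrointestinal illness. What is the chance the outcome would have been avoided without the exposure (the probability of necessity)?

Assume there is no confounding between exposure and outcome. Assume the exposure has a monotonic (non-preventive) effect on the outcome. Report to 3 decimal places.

Let p₁ = 0.0618, p₀ = 0.0331.
Under exogeneity and monotonicity, PN = (p₁ − p₀) / p₁.
PN = (0.0618 − 0.0331) / 0.0618 = 0.0287 / 0.0618 ≈ 0.4644

PN ≈ 0.464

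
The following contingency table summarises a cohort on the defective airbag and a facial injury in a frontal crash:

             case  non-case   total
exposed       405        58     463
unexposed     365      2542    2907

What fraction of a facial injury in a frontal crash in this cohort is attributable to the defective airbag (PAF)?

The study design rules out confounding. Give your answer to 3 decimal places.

p₁ = P(outcome | exposed) = 405/463 = 0.87473
p₀ = P(outcome | unexposed) = 365/2907 = 0.12556
Exposure prevalence π = 463/3370 = 0.13739; overall risk P(Y=1) = 0.22849.
Under exogeneity, PAF = [P(Y=1) − p₀]/P(Y=1).
PAF = (0.22849 − 0.12556) / 0.22849 ≈ 0.4505

PAF ≈ 0.450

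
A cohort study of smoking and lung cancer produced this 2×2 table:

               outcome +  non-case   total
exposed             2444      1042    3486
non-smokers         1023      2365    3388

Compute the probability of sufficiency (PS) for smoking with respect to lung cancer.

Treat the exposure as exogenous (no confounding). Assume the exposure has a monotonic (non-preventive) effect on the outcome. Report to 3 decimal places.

PS ≈ 0.572

p₁ = P(outcome | exposed) = 2444/3486 = 0.70109
p₀ = P(outcome | unexposed) = 1023/3388 = 0.30195
Under exogeneity and monotonicity, PS = (p₁ − p₀)/(1 − p₀).
PS = (0.70109 − 0.30195) / 0.69805 ≈ 0.5718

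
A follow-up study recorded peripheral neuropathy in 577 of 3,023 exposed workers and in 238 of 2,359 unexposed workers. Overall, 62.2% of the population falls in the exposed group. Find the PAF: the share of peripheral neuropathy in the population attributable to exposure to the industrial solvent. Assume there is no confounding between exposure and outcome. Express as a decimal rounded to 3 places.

PAF ≈ 0.357

p₁ = P(outcome | exposed) = 577/3023 = 0.19087
p₀ = P(outcome | unexposed) = 238/2359 = 0.10089
Overall risk P(Y=1) = π·p₁ + (1−π)·p₀ = 0.622×0.19087 + 0.378×0.10089 = 0.15686.
Under exogeneity, PAF = [P(Y=1) − p₀] / P(Y=1).
PAF = (0.15686 − 0.10089) / 0.15686 ≈ 0.3568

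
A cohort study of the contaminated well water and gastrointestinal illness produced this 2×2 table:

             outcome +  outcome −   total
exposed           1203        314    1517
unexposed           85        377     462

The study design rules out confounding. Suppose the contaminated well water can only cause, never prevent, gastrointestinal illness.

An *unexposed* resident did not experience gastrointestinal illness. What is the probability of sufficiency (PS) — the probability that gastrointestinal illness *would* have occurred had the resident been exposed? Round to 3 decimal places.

p₁ = P(outcome | exposed) = 1203/1517 = 0.79301
p₀ = P(outcome | unexposed) = 85/462 = 0.18398
Under exogeneity and monotonicity, PS = (p₁ − p₀)/(1 − p₀).
PS = (0.79301 − 0.18398) / 0.81602 ≈ 0.7463

PS ≈ 0.746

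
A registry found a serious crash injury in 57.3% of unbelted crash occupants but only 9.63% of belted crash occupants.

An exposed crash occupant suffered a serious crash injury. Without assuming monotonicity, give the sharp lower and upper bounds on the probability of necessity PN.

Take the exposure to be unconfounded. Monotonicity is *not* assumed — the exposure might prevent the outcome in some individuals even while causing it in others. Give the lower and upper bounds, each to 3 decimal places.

p₁ = 0.573, p₀ = 0.0963.
Under exogeneity alone the bounds on PN are max{0,(p₁−p₀)/p₁} ≤ PN ≤ min{1,(1−p₀)/p₁}.
  lower = (p₁ − p₀)/p₁ = 0.4767 / 0.573 ≈ 0.8319
  upper = min{1, (1 − p₀)/p₁} = 0.9037 / 0.573 ≈ 1.5771 → capped at 1

0.832 ≤ PN ≤ 1.000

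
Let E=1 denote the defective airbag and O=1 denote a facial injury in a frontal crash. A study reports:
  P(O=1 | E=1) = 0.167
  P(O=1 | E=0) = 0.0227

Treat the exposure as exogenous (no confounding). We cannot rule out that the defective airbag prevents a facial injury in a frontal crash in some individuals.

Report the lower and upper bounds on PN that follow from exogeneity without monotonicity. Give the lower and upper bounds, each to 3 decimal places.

Let p₁ = 0.167, p₀ = 0.0227.
Under exogeneity alone the bounds on PN are max{0,(p₁−p₀)/p₁} ≤ PN ≤ min{1,(1−p₀)/p₁}.
  lower = (p₁ − p₀)/p₁ = 0.1443 / 0.167 ≈ 0.8641
  upper = min{1, (1 − p₀)/p₁} = 0.9773 / 0.167 ≈ 5.8521 → capped at 1

0.864 ≤ PN ≤ 1.000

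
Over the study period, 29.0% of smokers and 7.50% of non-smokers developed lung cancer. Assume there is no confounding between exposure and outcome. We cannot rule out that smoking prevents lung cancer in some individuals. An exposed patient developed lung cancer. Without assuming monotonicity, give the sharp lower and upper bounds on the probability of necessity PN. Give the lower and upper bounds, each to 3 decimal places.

0.741 ≤ PN ≤ 1.000

p₁ = 0.29, p₀ = 0.075.
Under exogeneity alone the bounds on PN are max{0,(p₁−p₀)/p₁} ≤ PN ≤ min{1,(1−p₀)/p₁}.
  lower = (p₁ − p₀)/p₁ = 0.215 / 0.29 ≈ 0.7414
  upper = min{1, (1 − p₀)/p₁} = 0.925 / 0.29 ≈ 3.1897 → capped at 1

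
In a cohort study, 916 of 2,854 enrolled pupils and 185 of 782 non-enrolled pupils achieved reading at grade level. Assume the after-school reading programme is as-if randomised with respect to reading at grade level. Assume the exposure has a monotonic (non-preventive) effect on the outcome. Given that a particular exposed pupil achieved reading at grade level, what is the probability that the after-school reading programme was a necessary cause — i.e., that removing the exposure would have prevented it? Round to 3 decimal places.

p₁ = P(outcome | exposed) = 916/2854 = 0.32095
p₀ = P(outcome | unexposed) = 185/782 = 0.23657
Under exogeneity and monotonicity, PN = (p₁ − p₀) / p₁.
PN = (0.32095 − 0.23657) / 0.32095 = 0.08438 / 0.32095 ≈ 0.2629

PN ≈ 0.263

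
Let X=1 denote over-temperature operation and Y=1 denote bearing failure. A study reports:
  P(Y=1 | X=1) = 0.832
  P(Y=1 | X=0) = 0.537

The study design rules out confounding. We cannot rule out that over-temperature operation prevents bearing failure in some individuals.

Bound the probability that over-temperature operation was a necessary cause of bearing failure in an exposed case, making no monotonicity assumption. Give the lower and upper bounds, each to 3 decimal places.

0.355 ≤ PN ≤ 0.556

Let p₁ = 0.832, p₀ = 0.537.
Under exogeneity alone the bounds on PN are max{0,(p₁−p₀)/p₁} ≤ PN ≤ min{1,(1−p₀)/p₁}.
  lower = (p₁ − p₀)/p₁ = 0.295 / 0.832 ≈ 0.3546
  upper = min{1, (1 − p₀)/p₁} = 0.463 / 0.832 ≈ 0.5565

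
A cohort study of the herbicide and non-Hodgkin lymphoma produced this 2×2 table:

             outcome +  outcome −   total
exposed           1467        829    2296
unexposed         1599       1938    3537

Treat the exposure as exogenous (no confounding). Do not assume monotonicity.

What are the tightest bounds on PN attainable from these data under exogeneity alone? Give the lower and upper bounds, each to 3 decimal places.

0.292 ≤ PN ≤ 0.858

p₁ = P(outcome | exposed) = 1467/2296 = 0.63894
p₀ = P(outcome | unexposed) = 1599/3537 = 0.45208
Under exogeneity alone the bounds on PN are max{0,(p₁−p₀)/p₁} ≤ PN ≤ min{1,(1−p₀)/p₁}.
  lower = (p₁ − p₀)/p₁ = 0.18686 / 0.63894 ≈ 0.2925
  upper = min{1, (1 − p₀)/p₁} = 0.54792 / 0.63894 ≈ 0.8576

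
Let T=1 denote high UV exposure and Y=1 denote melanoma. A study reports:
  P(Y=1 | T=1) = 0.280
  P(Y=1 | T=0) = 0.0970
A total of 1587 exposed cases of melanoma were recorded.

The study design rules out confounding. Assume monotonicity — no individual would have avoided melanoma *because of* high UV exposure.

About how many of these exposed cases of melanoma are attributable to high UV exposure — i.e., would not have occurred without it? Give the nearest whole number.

about 1037 cases

Let p₁ = 0.28, p₀ = 0.097.
PN = (p₁ − p₀)/p₁ = (0.28 − 0.097) / 0.28 ≈ 0.65357.
Attributable cases ≈ PN × (exposed cases) = 0.65357 × 1587 ≈ 1037.22.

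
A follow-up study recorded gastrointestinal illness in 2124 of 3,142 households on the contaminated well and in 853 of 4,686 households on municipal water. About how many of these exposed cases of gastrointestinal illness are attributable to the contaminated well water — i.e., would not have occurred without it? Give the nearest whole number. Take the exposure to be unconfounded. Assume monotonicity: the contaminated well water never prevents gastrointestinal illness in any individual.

about 1552 cases

p₁ = P(outcome | exposed) = 2124/3142 = 0.676
p₀ = P(outcome | unexposed) = 853/4686 = 0.18203
PN = (p₁ − p₀)/p₁ = (0.676 − 0.18203) / 0.676 ≈ 0.73072.
Attributable cases ≈ PN × (exposed cases) = 0.73072 × 2124 ≈ 1552.06.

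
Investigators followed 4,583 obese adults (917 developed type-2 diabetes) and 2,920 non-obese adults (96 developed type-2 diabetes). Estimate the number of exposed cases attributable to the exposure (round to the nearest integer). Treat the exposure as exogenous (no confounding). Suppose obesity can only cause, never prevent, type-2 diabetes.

p₁ = P(outcome | exposed) = 917/4583 = 0.20009
p₀ = P(outcome | unexposed) = 96/2920 = 0.032877
PN = (p₁ − p₀)/p₁ = (0.20009 − 0.032877) / 0.20009 ≈ 0.83569.
Attributable cases ≈ PN × (exposed cases) = 0.83569 × 917 ≈ 766.33.

about 766 cases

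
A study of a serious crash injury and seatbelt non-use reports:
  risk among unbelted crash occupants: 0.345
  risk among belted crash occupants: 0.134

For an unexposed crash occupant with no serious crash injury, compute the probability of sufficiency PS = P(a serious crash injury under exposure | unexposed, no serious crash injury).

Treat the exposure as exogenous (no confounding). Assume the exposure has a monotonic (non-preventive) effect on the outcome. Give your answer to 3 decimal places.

PS ≈ 0.244

Let p₁ = 0.345, p₀ = 0.134.
Under exogeneity and monotonicity, PS = (p₁ − p₀) / (1 − p₀).
PS = (0.345 − 0.134) / (1 − 0.134) = 0.211 / 0.866 ≈ 0.2436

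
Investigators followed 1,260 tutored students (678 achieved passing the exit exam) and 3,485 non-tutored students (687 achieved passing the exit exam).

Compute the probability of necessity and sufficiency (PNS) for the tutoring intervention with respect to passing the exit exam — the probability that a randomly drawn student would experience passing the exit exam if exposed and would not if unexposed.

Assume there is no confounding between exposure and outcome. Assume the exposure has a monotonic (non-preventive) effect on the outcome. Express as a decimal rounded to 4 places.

p₁ = P(outcome | exposed) = 678/1260 = 0.5381
p₀ = P(outcome | unexposed) = 687/3485 = 0.19713
Under exogeneity and monotonicity, PNS = p₁ − p₀.
PNS = 0.5381 − 0.19713 = 0.34096

PNS ≈ 0.3410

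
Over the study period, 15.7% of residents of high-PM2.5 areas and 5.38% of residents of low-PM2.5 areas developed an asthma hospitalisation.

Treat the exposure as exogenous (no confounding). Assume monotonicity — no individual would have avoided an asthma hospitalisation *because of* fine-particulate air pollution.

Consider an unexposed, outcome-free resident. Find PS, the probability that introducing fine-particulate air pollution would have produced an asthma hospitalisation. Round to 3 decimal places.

PS ≈ 0.109

p₁ = 0.157, p₀ = 0.0538.
Under exogeneity and monotonicity, PS = (p₁ − p₀) / (1 − p₀).
PS = (0.157 − 0.0538) / (1 − 0.0538) = 0.1032 / 0.9462 ≈ 0.1091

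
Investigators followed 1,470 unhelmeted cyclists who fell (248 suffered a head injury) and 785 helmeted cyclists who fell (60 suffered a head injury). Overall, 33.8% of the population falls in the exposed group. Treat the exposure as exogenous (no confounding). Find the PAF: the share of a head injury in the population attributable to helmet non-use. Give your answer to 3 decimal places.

PAF ≈ 0.290

p₁ = P(outcome | exposed) = 248/1470 = 0.16871
p₀ = P(outcome | unexposed) = 60/785 = 0.076433
Overall risk P(Y=1) = π·p₁ + (1−π)·p₀ = 0.338×0.16871 + 0.662×0.076433 = 0.10762.
Under exogeneity, PAF = [P(Y=1) − p₀] / P(Y=1).
PAF = (0.10762 − 0.076433) / 0.10762 ≈ 0.2898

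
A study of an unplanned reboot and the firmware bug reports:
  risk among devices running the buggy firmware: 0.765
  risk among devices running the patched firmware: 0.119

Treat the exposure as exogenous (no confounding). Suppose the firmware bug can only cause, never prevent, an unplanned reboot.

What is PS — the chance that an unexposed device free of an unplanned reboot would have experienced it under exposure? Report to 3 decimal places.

PS ≈ 0.733

Let p₁ = 0.765, p₀ = 0.119.
Under exogeneity and monotonicity, PS = (p₁ − p₀) / (1 − p₀).
PS = (0.765 − 0.119) / (1 − 0.119) = 0.646 / 0.881 ≈ 0.7333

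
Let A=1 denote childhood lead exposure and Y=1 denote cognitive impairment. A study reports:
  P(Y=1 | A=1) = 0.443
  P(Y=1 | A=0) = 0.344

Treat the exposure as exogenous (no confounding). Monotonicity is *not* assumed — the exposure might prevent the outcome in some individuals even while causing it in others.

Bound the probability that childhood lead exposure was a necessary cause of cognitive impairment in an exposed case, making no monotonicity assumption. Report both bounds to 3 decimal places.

Let p₁ = 0.443, p₀ = 0.344.
Under exogeneity alone the bounds on PN are max{0,(p₁−p₀)/p₁} ≤ PN ≤ min{1,(1−p₀)/p₁}.
  lower = (p₁ − p₀)/p₁ = 0.099 / 0.443 ≈ 0.2235
  upper = min{1, (1 − p₀)/p₁} = 0.656 / 0.443 ≈ 1.4808 → capped at 1

0.223 ≤ PN ≤ 1.000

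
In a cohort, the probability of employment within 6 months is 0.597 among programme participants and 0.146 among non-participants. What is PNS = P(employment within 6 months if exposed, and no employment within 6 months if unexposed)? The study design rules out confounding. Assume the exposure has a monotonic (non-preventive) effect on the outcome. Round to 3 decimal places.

PNS ≈ 0.451

Let p₁ = 0.597, p₀ = 0.146.
Under exogeneity and monotonicity, PNS = p₁ − p₀.
PNS = 0.597 − 0.146 = 0.451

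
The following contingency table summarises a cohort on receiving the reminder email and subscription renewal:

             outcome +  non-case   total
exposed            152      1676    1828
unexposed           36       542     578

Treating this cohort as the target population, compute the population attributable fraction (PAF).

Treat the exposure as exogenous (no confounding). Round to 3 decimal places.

PAF ≈ 0.203

p₁ = P(outcome | exposed) = 152/1828 = 0.083151
p₀ = P(outcome | unexposed) = 36/578 = 0.062284
Exposure prevalence π = 1828/2406 = 0.75977; overall risk P(Y=1) = 0.078138.
Under exogeneity, PAF = [P(Y=1) − p₀]/P(Y=1).
PAF = (0.078138 − 0.062284) / 0.078138 ≈ 0.2029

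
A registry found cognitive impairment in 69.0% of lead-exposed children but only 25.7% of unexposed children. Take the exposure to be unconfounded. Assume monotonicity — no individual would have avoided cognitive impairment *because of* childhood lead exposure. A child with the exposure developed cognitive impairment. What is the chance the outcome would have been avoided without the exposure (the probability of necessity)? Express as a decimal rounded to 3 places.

p₁ = 0.69, p₀ = 0.257.
Under exogeneity and monotonicity, PN = (p₁ − p₀) / p₁.
PN = (0.69 − 0.257) / 0.69 = 0.433 / 0.69 ≈ 0.6275

PN ≈ 0.628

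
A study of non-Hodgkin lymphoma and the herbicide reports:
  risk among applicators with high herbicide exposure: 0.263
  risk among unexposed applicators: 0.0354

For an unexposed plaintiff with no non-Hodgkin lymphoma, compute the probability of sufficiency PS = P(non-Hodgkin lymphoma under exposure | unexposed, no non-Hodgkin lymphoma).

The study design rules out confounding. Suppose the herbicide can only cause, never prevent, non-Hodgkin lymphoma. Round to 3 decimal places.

Let p₁ = 0.263, p₀ = 0.0354.
Under exogeneity and monotonicity, PS = (p₁ − p₀) / (1 − p₀).
PS = (0.263 − 0.0354) / (1 − 0.0354) = 0.2276 / 0.9646 ≈ 0.2360

PS ≈ 0.236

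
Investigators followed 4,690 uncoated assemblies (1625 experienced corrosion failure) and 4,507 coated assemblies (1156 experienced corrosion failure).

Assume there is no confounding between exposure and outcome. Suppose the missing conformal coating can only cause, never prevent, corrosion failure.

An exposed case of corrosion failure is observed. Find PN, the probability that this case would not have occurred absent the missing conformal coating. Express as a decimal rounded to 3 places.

p₁ = P(outcome | exposed) = 1625/4690 = 0.34648
p₀ = P(outcome | unexposed) = 1156/4507 = 0.25649
Under exogeneity and monotonicity, PN = (p₁ − p₀) / p₁.
PN = (0.34648 − 0.25649) / 0.34648 = 0.089992 / 0.34648 ≈ 0.2597

PN ≈ 0.260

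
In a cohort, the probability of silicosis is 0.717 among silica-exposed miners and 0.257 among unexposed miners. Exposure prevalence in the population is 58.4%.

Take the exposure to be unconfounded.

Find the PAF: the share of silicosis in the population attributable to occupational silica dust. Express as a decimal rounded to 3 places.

PAF ≈ 0.511

Let p₁ = 0.717, p₀ = 0.257.
Overall risk P(Y=1) = π·p₁ + (1−π)·p₀ = 0.584×0.717 + 0.416×0.257 = 0.52564.
Under exogeneity, PAF = [P(Y=1) − p₀] / P(Y=1).
PAF = (0.52564 − 0.257) / 0.52564 ≈ 0.5111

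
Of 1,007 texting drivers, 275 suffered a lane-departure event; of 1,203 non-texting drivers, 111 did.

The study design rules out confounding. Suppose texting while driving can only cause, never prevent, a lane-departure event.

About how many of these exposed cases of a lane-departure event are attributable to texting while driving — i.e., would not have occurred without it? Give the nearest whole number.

about 182 cases

p₁ = P(outcome | exposed) = 275/1007 = 0.27309
p₀ = P(outcome | unexposed) = 111/1203 = 0.092269
PN = (p₁ − p₀)/p₁ = (0.27309 − 0.092269) / 0.27309 ≈ 0.66213.
Attributable cases ≈ PN × (exposed cases) = 0.66213 × 275 ≈ 182.08.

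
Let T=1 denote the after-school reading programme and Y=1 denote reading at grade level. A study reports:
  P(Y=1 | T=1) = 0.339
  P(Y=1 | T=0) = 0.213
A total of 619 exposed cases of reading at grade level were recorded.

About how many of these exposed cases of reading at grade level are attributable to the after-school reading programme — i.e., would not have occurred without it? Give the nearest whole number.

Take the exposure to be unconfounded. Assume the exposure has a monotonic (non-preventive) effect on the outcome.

Let p₁ = 0.339, p₀ = 0.213.
PN = (p₁ − p₀)/p₁ = (0.339 − 0.213) / 0.339 ≈ 0.37168.
Attributable cases ≈ PN × (exposed cases) = 0.37168 × 619 ≈ 230.07.

about 230 cases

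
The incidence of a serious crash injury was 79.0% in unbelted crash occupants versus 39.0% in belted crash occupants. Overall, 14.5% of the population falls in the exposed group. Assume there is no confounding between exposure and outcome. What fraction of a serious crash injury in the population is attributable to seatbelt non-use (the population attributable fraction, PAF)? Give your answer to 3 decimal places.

p₁ = 0.79, p₀ = 0.39.
Overall risk P(Y=1) = π·p₁ + (1−π)·p₀ = 0.145×0.79 + 0.855×0.39 = 0.448.
Under exogeneity, PAF = [P(Y=1) − p₀] / P(Y=1).
PAF = (0.448 − 0.39) / 0.448 ≈ 0.1295

PAF ≈ 0.129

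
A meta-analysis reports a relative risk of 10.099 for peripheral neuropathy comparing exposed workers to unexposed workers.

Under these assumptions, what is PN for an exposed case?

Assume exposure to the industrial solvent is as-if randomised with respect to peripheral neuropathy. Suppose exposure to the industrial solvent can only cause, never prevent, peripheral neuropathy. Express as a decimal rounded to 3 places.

PN ≈ 0.901

Under exogeneity and monotonicity, PN = (RR − 1) / RR = 1 − 1/RR.
PN = (10.099 − 1) / 10.099 = 9.099 / 10.099 ≈ 0.9010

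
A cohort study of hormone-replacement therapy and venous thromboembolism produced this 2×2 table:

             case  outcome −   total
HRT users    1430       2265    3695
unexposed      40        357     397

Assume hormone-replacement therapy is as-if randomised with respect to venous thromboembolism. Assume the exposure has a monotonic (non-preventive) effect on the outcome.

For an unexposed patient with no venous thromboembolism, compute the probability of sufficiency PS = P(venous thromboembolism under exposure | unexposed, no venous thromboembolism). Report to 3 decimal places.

PS ≈ 0.318

p₁ = P(outcome | exposed) = 1430/3695 = 0.38701
p₀ = P(outcome | unexposed) = 40/397 = 0.10076
Under exogeneity and monotonicity, PS = (p₁ − p₀) / (1 − p₀).
PS = (0.38701 − 0.10076) / (1 − 0.10076) = 0.28625 / 0.89924 ≈ 0.3183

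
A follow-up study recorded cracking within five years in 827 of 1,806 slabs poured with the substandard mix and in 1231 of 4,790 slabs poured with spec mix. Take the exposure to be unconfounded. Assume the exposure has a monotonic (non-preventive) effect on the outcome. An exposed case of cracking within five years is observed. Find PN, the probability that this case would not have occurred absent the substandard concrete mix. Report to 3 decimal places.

p₁ = P(outcome | exposed) = 827/1806 = 0.45792
p₀ = P(outcome | unexposed) = 1231/4790 = 0.25699
Under exogeneity and monotonicity, PN = (p₁ − p₀) / p₁.
PN = (0.45792 − 0.25699) / 0.45792 = 0.20092 / 0.45792 ≈ 0.4388

PN ≈ 0.439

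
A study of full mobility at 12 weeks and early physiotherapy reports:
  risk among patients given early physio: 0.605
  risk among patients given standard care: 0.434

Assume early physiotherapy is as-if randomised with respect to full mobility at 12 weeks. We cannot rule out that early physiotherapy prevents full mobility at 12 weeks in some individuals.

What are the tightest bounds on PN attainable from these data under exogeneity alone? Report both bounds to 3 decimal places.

Let p₁ = 0.605, p₀ = 0.434.
Under exogeneity alone the bounds on PN are max{0,(p₁−p₀)/p₁} ≤ PN ≤ min{1,(1−p₀)/p₁}.
  lower = (p₁ − p₀)/p₁ = 0.171 / 0.605 ≈ 0.2826
  upper = min{1, (1 − p₀)/p₁} = 0.566 / 0.605 ≈ 0.9355

0.283 ≤ PN ≤ 0.936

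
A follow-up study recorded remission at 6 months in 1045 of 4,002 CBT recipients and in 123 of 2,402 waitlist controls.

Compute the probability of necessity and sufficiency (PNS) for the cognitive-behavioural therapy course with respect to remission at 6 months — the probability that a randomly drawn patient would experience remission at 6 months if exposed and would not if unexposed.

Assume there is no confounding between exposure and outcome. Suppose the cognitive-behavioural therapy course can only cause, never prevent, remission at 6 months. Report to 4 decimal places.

p₁ = P(outcome | exposed) = 1045/4002 = 0.26112
p₀ = P(outcome | unexposed) = 123/2402 = 0.051207
Under exogeneity and monotonicity, PNS = p₁ − p₀.
PNS = 0.26112 − 0.051207 = 0.20991

PNS ≈ 0.2099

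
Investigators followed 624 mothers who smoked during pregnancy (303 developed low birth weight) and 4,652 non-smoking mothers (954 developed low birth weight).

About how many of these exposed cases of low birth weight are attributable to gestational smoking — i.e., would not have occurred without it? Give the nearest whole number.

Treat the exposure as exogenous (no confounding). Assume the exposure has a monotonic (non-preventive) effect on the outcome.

p₁ = P(outcome | exposed) = 303/624 = 0.48558
p₀ = P(outcome | unexposed) = 954/4652 = 0.20507
PN = (p₁ − p₀)/p₁ = (0.48558 − 0.20507) / 0.48558 ≈ 0.57767.
Attributable cases ≈ PN × (exposed cases) = 0.57767 × 303 ≈ 175.03.

about 175 cases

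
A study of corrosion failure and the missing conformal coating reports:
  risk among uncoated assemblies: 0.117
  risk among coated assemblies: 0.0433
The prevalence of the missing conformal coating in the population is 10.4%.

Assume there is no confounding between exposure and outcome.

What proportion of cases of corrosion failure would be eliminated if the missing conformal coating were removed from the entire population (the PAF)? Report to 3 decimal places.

Let p₁ = 0.117, p₀ = 0.0433.
Overall risk P(Y=1) = π·p₁ + (1−π)·p₀ = 0.104×0.117 + 0.896×0.0433 = 0.050965.
Under exogeneity, PAF = [P(Y=1) − p₀] / P(Y=1).
PAF = (0.050965 − 0.0433) / 0.050965 ≈ 0.1504

PAF ≈ 0.150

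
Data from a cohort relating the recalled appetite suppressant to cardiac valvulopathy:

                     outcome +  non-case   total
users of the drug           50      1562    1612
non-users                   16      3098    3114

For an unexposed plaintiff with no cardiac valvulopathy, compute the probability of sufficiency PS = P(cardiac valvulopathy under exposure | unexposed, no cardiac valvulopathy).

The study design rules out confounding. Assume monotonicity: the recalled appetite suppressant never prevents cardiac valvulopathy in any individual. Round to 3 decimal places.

PS ≈ 0.026

p₁ = P(outcome | exposed) = 50/1612 = 0.031017
p₀ = P(outcome | unexposed) = 16/3114 = 0.0051381
Under exogeneity and monotonicity, PS = (p₁ − p₀) / (1 − p₀).
PS = (0.031017 − 0.0051381) / (1 − 0.0051381) = 0.025879 / 0.99486 ≈ 0.0260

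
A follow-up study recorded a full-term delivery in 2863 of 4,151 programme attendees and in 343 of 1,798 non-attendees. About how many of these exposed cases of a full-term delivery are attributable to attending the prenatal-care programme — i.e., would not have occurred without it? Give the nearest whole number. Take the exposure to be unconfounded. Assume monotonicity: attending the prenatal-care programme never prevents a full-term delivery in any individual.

about 2071 cases

p₁ = P(outcome | exposed) = 2863/4151 = 0.68971
p₀ = P(outcome | unexposed) = 343/1798 = 0.19077
PN = (p₁ − p₀)/p₁ = (0.68971 − 0.19077) / 0.68971 ≈ 0.72341.
Attributable cases ≈ PN × (exposed cases) = 0.72341 × 2863 ≈ 2071.12.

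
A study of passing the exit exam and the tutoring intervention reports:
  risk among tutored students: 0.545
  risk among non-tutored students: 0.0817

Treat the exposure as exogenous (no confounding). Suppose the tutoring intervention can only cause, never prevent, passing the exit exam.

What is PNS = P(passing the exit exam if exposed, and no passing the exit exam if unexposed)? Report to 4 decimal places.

PNS ≈ 0.4633

Let p₁ = 0.545, p₀ = 0.0817.
Under exogeneity and monotonicity, PNS = p₁ − p₀.
PNS = 0.545 − 0.0817 = 0.4633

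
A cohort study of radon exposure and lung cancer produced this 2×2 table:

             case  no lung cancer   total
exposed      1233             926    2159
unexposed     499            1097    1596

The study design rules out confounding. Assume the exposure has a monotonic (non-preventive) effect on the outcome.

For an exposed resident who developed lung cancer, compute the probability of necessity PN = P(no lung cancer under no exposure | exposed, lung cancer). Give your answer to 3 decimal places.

PN ≈ 0.453

p₁ = P(outcome | exposed) = 1233/2159 = 0.5711
p₀ = P(outcome | unexposed) = 499/1596 = 0.31266
Under exogeneity and monotonicity, PN = (p₁ − p₀) / p₁.
PN = (0.5711 − 0.31266) / 0.5711 = 0.25844 / 0.5711 ≈ 0.4525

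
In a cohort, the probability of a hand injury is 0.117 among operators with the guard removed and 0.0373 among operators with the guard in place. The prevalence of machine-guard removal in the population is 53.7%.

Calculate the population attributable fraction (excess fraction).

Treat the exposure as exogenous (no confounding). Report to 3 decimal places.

Let p₁ = 0.117, p₀ = 0.0373.
Overall risk P(Y=1) = π·p₁ + (1−π)·p₀ = 0.537×0.117 + 0.463×0.0373 = 0.080099.
Under exogeneity, PAF = [P(Y=1) − p₀] / P(Y=1).
PAF = (0.080099 − 0.0373) / 0.080099 ≈ 0.5343

PAF ≈ 0.534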